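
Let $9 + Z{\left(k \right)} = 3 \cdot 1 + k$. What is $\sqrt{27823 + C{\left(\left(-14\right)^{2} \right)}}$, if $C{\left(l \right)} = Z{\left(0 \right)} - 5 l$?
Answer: $\sqrt{26837} \approx 163.82$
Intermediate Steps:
$Z{\left(k \right)} = -6 + k$ ($Z{\left(k \right)} = -9 + \left(3 \cdot 1 + k\right) = -9 + \left(3 + k\right) = -6 + k$)
$C{\left(l \right)} = -6 - 5 l$ ($C{\left(l \right)} = \left(-6 + 0\right) - 5 l = -6 - 5 l$)
$\sqrt{27823 + C{\left(\left(-14\right)^{2} \right)}} = \sqrt{27823 - \left(6 + 5 \left(-14\right)^{2}\right)} = \sqrt{27823 - 986} = \sqrt{26837}$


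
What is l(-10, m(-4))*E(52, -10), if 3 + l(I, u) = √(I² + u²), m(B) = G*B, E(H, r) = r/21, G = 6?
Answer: -230/21 ≈ -10.952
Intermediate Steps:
E(H, r) = r/21 (E(H, r) = r*(1/21) = r/21)
m(B) = 6*B
l(I, u) = -3 + √(I² + u²)
l(-10, m(-4))*E(52, -10) = (-3 + √((-10)² + (6*(-4))²))*((1/21)*(-10)) = (-3 + √(100 + (-24)²))*(-10/21) = (-3 + √(100 + 576))*(-10/21) = (-3 + √676)*(-10/21) = (-3 + 26)*(-10/21) = 23*(-10/21) = -230/21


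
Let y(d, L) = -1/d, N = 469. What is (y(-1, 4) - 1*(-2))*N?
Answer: 1407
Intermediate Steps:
(y(-1, 4) - 1*(-2))*N = (-1/(-1) - 1*(-2))*469 = (-1*(-1) + 2)*469 = (1 + 2)*469 = 3*469 = 1407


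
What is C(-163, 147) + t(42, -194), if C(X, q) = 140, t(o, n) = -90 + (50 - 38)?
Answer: 62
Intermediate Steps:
t(o, n) = -78 (t(o, n) = -90 + 12 = -78)
C(-163, 147) + t(42, -194) = 140 - 78 = 62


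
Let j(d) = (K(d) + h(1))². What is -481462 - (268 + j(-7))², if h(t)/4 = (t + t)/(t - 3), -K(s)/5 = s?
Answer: -1991903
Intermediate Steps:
K(s) = -5*s
h(t) = 8*t/(-3 + t) (h(t) = 4*((t + t)/(t - 3)) = 4*((2*t)/(-3 + t)) = 4*(2*t/(-3 + t)) = 8*t/(-3 + t))
j(d) = (-4 - 5*d)² (j(d) = (-5*d + 8*1/(-3 + 1))² = (-5*d + 8*1/(-2))² = (-5*d + 8*1*(-½))² = (-5*d - 4)² = (-4 - 5*d)²)
-481462 - (268 + j(-7))² = -481462 - (268 + (4 + 5*(-7))²)² = -481462 - (268 + (4 - 35)²)² = -481462 - (268 + (-31)²)² = -481462 - (268 + 961)² = -481462 - 1*1229² = -481462 - 1*1510441 = -481462 - 1510441 = -1991903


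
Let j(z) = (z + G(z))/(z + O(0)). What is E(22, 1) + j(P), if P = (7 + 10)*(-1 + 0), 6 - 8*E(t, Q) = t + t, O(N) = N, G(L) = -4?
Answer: -239/68 ≈ -3.5147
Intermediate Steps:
E(t, Q) = 3/4 - t/4 (E(t, Q) = 3/4 - (t + t)/8 = 3/4 - t/4)
P = -17 (P = 17*(-1) = -17)
j(z) = (-4 + z)/z (j(z) = (z - 4)/(z + 0) = (-4 + z)/z)
E(22, 1) + j(P) = (3/4 - 1/4*22) + (-4 - 17)/(-17) = (3/4 - 11/2) - 1/17*(-21) = -19/4 + 21/17 = -239/68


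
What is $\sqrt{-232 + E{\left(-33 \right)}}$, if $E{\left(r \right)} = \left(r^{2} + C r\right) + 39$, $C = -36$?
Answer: $2 \sqrt{521} \approx 45.651$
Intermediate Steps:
$E{\left(r \right)} = 39 + r^{2} - 36 r$ ($E{\left(r \right)} = \left(r^{2} - 36 r\right) + 39 = 39 + r^{2} - 36 r$)
$\sqrt{-232 + E{\left(-33 \right)}} = \sqrt{-232 + \left(39 + \left(-33\right)^{2} - -1188\right)} = \sqrt{-232 + \left(39 + 1089 + 1188\right)} = \sqrt{-232 + 2316} = \sqrt{2084} = 2 \sqrt{521}$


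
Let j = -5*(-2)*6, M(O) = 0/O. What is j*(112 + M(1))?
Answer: 6720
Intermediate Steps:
M(O) = 0
j = 60 (j = 10*6 = 60)
j*(112 + M(1)) = 60*(112 + 0) = 60*112 = 6720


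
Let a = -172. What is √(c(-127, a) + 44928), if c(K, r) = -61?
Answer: √44867 ≈ 211.82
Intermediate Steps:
√(c(-127, a) + 44928) = √(-61 + 44928) = √44867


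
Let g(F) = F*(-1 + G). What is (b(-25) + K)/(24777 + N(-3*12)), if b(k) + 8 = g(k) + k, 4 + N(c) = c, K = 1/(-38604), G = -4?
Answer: 3551567/954947148 ≈ 0.0037191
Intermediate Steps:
K = -1/38604 ≈ -2.5904e-5
g(F) = -5*F (g(F) = F*(-1 - 4) = F*(-5) = -5*F)
N(c) = -4 + c
b(k) = -8 - 4*k (b(k) = -8 + (-5*k + k) = -8 - 4*k)
(b(-25) + K)/(24777 + N(-3*12)) = ((-8 - 4*(-25)) - 1/38604)/(24777 + (-4 - 3*12)) = ((-8 + 100) - 1/38604)/(24777 + (-4 - 36)) = (92 - 1/38604)/(24777 - 40) = (3551567/38604)/24737 = (3551567/38604)*(1/24737) = 3551567/954947148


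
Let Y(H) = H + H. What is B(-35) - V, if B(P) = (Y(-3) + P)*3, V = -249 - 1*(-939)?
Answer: -813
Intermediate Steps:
V = 690 (V = -249 + 939 = 690)
Y(H) = 2*H
B(P) = -18 + 3*P (B(P) = (2*(-3) + P)*3 = (-6 + P)*3 = -18 + 3*P)
B(-35) - V = (-18 + 3*(-35)) - 1*690 = (-18 - 105) - 690 = -123 - 690 = -813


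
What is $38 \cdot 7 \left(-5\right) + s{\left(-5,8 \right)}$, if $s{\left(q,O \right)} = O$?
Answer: $-1322$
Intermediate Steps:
$38 \cdot 7 \left(-5\right) + s{\left(-5,8 \right)} = 38 \cdot 7 \left(-5\right) + 8 = 38 \left(-35\right) + 8 = -1330 + 8 = -1322$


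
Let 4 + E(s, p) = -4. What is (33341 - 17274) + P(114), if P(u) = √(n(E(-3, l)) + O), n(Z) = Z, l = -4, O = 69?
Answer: 16067 + √61 ≈ 16075.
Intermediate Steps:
E(s, p) = -8 (E(s, p) = -4 - 4 = -8)
P(u) = √61 (P(u) = √(-8 + 69) = √61)
(33341 - 17274) + P(114) = (33341 - 17274) + √61 = 16067 + √61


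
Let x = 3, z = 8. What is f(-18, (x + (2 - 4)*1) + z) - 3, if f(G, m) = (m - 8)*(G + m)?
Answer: -12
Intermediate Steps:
f(G, m) = (-8 + m)*(G + m)
f(-18, (x + (2 - 4)*1) + z) - 3 = (((3 + (2 - 4)*1) + 8)**2 - 8*(-18) - 8*((3 + (2 - 4)*1) + 8) - 18*((3 + (2 - 4)*1) + 8)) - 3 = (((3 - 2*1) + 8)**2 + 144 - 8*((3 - 2*1) + 8) - 18*((3 - 2*1) + 8)) - 3 = (((3 - 2) + 8)**2 + 144 - 8*((3 - 2) + 8) - 18*((3 - 2) + 8)) - 3 = ((1 + 8)**2 + 144 - 8*(1 + 8) - 18*(1 + 8)) - 3 = (9**2 + 144 - 8*9 - 18*9) - 3 = (81 + 144 - 72 - 162) - 3 = -9 - 3 = -12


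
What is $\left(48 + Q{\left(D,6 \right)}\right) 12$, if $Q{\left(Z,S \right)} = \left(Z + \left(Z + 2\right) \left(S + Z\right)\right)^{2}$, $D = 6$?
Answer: $125424$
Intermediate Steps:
$Q{\left(Z,S \right)} = \left(Z + \left(2 + Z\right) \left(S + Z\right)\right)^{2}$
$\left(48 + Q{\left(D,6 \right)}\right) 12 = \left(48 + \left(6^{2} + 2 \cdot 6 + 3 \cdot 6 + 6 \cdot 6\right)^{2}\right) 12 = \left(48 + \left(36 + 12 + 18 + 36\right)^{2}\right) 12 = \left(48 + 102^{2}\right) 12 = \left(48 + 10404\right) 12 = 10452 \cdot 12 = 125424$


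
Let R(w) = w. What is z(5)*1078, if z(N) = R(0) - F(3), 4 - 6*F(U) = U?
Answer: -539/3 ≈ -179.67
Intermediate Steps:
F(U) = 2/3 - U/6
z(N) = -1/6 (z(N) = 0 - (2/3 - 1/6*3) = 0 - (2/3 - 1/2) = 0 - 1*1/6 = 0 - 1/6 = -1/6)
z(5)*1078 = -1/6*1078 = -539/3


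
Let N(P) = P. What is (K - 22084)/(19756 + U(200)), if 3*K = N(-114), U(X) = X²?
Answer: -11061/29878 ≈ -0.37021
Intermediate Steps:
K = -38 (K = (⅓)*(-114) = -38)
(K - 22084)/(19756 + U(200)) = (-38 - 22084)/(19756 + 200²) = -22122/(19756 + 40000) = -22122/59756 = -22122*1/59756 = -11061/29878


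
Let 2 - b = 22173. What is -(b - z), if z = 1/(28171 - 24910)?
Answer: 72299632/3261 ≈ 22171.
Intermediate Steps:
b = -22171 (b = 2 - 1*22173 = 2 - 22173 = -22171)
z = 1/3261 ≈ 0.00030665
-(b - z) = -(-22171 - 1*1/3261) = -(-22171 - 1/3261) = -1*(-72299632/3261) = 72299632/3261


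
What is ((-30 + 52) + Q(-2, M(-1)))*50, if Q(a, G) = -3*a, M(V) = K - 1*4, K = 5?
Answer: 1400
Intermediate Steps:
M(V) = 1 (M(V) = 5 - 1*4 = 5 - 4 = 1)
((-30 + 52) + Q(-2, M(-1)))*50 = ((-30 + 52) - 3*(-2))*50 = (22 + 6)*50 = 28*50 = 1400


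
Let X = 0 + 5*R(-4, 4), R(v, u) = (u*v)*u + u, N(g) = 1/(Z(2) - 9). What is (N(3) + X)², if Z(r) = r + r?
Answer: 2253001/25 ≈ 90120.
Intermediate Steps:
Z(r) = 2*r
N(g) = -⅕ (N(g) = 1/(2*2 - 9) = 1/(4 - 9) = 1/(-5) = -⅕)
R(v, u) = u + v*u² (R(v, u) = v*u² + u = u + v*u²)
X = -300 (X = 0 + 5*(4*(1 + 4*(-4))) = 0 + 5*(4*(1 - 16)) = 0 + 5*(4*(-15)) = 0 + 5*(-60) = 0 - 300 = -300)
(N(3) + X)² = (-⅕ - 300)² = (-1501/5)² = 2253001/25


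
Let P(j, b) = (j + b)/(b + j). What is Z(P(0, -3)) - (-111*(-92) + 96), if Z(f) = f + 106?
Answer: -10201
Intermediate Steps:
P(j, b) = 1 (P(j, b) = (b + j)/(b + j) = 1)
Z(f) = 106 + f
Z(P(0, -3)) - (-111*(-92) + 96) = (106 + 1) - (-111*(-92) + 96) = 107 - (10212 + 96) = 107 - 1*10308 = 107 - 10308 = -10201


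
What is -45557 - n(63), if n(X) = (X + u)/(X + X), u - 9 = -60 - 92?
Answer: -2870051/63 ≈ -45556.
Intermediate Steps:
u = -143 (u = 9 + (-60 - 92) = 9 - 152 = -143)
n(X) = (-143 + X)/(2*X) (n(X) = (X - 143)/(X + X) = (-143 + X)/((2*X)) = (-143 + X)*(1/(2*X)) = (-143 + X)/(2*X))
-45557 - n(63) = -45557 - (-143 + 63)/(2*63) = -45557 - (-80)/(2*63) = -45557 - 1*(-40/63) = -45557 + 40/63 = -2870051/63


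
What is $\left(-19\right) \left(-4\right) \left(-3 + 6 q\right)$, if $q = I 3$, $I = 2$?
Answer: $2508$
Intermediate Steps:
$q = 6$ ($q = 2 \cdot 3 = 6$)
$\left(-19\right) \left(-4\right) \left(-3 + 6 q\right) = \left(-19\right) \left(-4\right) \left(-3 + 6 \cdot 6\right) = 76 \left(-3 + 36\right) = 76 \cdot 33 = 2508$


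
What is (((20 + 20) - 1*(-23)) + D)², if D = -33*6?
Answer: 18225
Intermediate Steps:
D = -198
(((20 + 20) - 1*(-23)) + D)² = (((20 + 20) - 1*(-23)) - 198)² = ((40 + 23) - 198)² = (63 - 198)² = (-135)² = 18225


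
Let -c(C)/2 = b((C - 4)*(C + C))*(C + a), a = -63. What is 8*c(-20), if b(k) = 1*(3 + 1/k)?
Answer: 239123/60 ≈ 3985.4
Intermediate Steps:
b(k) = 3 + 1/k
c(C) = -2*(-63 + C)*(3 + 1/(2*C*(-4 + C))) (c(C) = -2*(3 + 1/((C - 4)*(C + C)))*(C - 63) = -2*(3 + 1/((-4 + C)*(2*C)))*(-63 + C) = -2*(3 + 1/(2*C*(-4 + C)))*(-63 + C) = -2*(-63 + C)*(3 + 1/(2*C*(-4 + C))))
8*c(-20) = 8*(-1*(1 + 6*(-20)*(-4 - 20))*(-63 - 20)/(-20*(-4 - 20))) = 8*(-1*(-1/20)*(1 + 6*(-20)*(-24))*(-83)/(-24)) = 8*(-1*(-1/20)*(-1/24)*(1 + 2880)*(-83)) = 8*(-1*(-1/20)*(-1/24)*2881*(-83)) = 8*(239123/480) = 239123/60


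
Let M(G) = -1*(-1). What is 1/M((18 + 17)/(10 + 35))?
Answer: 1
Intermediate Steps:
M(G) = 1
1/M((18 + 17)/(10 + 35)) = 1/1 = 1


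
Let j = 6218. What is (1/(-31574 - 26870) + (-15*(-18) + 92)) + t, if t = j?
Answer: 384561519/58444 ≈ 6580.0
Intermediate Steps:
t = 6218
(1/(-31574 - 26870) + (-15*(-18) + 92)) + t = (1/(-31574 - 26870) + (-15*(-18) + 92)) + 6218 = (1/(-58444) + (270 + 92)) + 6218 = (-1/58444 + 362) + 6218 = 21156727/58444 + 6218 = 384561519/58444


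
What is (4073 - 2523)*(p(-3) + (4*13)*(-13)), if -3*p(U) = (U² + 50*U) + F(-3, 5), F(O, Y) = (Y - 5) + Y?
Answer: -2932600/3 ≈ -9.7753e+5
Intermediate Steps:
F(O, Y) = -5 + 2*Y (F(O, Y) = (-5 + Y) + Y = -5 + 2*Y)
p(U) = -5/3 - 50*U/3 - U²/3 (p(U) = -((U² + 50*U) + (-5 + 2*5))/3 = -((U² + 50*U) + (-5 + 10))/3 = -((U² + 50*U) + 5)/3 = -(5 + U² + 50*U)/3 = -5/3 - 50*U/3 - U²/3)
(4073 - 2523)*(p(-3) + (4*13)*(-13)) = (4073 - 2523)*((-5/3 - 50/3*(-3) - ⅓*(-3)²) + (4*13)*(-13)) = 1550*((-5/3 + 50 - ⅓*9) + 52*(-13)) = 1550*((-5/3 + 50 - 3) - 676) = 1550*(136/3 - 676) = 1550*(-1892/3) = -2932600/3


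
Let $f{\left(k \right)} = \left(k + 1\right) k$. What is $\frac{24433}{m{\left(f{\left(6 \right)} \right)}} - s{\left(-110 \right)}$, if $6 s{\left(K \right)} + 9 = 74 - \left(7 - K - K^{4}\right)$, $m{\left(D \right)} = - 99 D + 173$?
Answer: $- \frac{97240631563}{3985} \approx -2.4402 \cdot 10^{7}$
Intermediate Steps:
$f{\left(k \right)} = k \left(1 + k\right)$ ($f{\left(k \right)} = \left(1 + k\right) k = k \left(1 + k\right)$)
$m{\left(D \right)} = 173 - 99 D$
$s{\left(K \right)} = \frac{29}{3} + \frac{K}{6} + \frac{K^{4}}{6}$ ($s{\left(K \right)} = - \frac{3}{2} + \frac{74 - \left(7 - K - K^{4}\right)}{6} = - \frac{3}{2} + \frac{74 + \left(-7 + K + K^{4}\right)}{6} = - \frac{3}{2} + \frac{67 + K + K^{4}}{6} = - \frac{3}{2} + \left(\frac{67}{6} + \frac{K}{6} + \frac{K^{4}}{6}\right) = \frac{29}{3} + \frac{K}{6} + \frac{K^{4}}{6}$)
$\frac{24433}{m{\left(f{\left(6 \right)} \right)}} - s{\left(-110 \right)} = \frac{24433}{173 - 99 \cdot 6 \left(1 + 6\right)} - \left(\frac{29}{3} + \frac{1}{6} \left(-110\right) + \frac{\left(-110\right)^{4}}{6}\right) = \frac{24433}{173 - 99 \cdot 6 \cdot 7} - \left(\frac{29}{3} - \frac{55}{3} + \frac{1}{6} \cdot 146410000\right) = \frac{24433}{173 - 4158} - \left(\frac{29}{3} - \frac{55}{3} + \frac{73205000}{3}\right) = \frac{24433}{173 - 4158} - 24401658 = \frac{24433}{-3985} - 24401658 = 24433 \left(- \frac{1}{3985}\right) - 24401658 = - \frac{24433}{3985} - 24401658 = - \frac{97240631563}{3985}$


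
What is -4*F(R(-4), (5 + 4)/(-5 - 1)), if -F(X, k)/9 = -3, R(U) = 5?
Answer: -108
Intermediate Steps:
F(X, k) = 27 (F(X, k) = -9*(-3) = 27)
-4*F(R(-4), (5 + 4)/(-5 - 1)) = -4*27 = -108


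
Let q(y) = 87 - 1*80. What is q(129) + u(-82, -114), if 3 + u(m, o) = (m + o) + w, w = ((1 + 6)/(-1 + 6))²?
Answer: -4751/25 ≈ -190.04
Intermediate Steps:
w = 49/25 (w = (7/5)² = 49/25 ≈ 1.9600)
q(y) = 7 (q(y) = 87 - 80 = 7)
u(m, o) = -26/25 + m + o (u(m, o) = -3 + ((m + o) + 49/25) = -3 + (49/25 + m + o) = -26/25 + m + o)
q(129) + u(-82, -114) = 7 + (-26/25 - 82 - 114) = 7 - 4926/25 = -4751/25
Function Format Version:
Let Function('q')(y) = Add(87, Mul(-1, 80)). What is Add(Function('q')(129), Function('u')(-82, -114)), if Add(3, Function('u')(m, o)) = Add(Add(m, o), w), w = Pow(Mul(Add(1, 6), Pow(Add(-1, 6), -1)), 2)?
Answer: Rational(-4751, 25) ≈ -190.04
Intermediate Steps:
w = Rational(49, 25) (w = Pow(Mul(7, Pow(5, -1)), 2) = Pow(Mul(7, Rational(1, 5)), 2) = Pow(Rational(7, 5), 2) = Rational(49, 25) ≈ 1.9600)
Function('q')(y) = 7 (Function('q')(y) = Add(87, -80) = 7)
Function('u')(m, o) = Add(Rational(-26, 25), m, o) (Function('u')(m, o) = Add(-3, Add(Add(m, o), Rational(49, 25))) = Add(-3, Add(Rational(49, 25), m, o)) = Add(Rational(-26, 25), m, o))
Add(Function('q')(129), Function('u')(-82, -114)) = Add(7, Add(Rational(-26, 25), -82, -114)) = Add(7, Rational(-4926, 25)) = Rational(-4751, 25)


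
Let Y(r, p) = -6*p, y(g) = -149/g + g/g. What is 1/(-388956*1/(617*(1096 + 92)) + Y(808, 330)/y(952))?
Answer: -4459059/10469549029 ≈ -0.00042591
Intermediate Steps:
y(g) = 1 - 149/g (y(g) = -149/g + 1 = 1 - 149/g)
1/(-388956*1/(617*(1096 + 92)) + Y(808, 330)/y(952)) = 1/(-388956*1/(617*(1096 + 92)) + (-6*330)/(((-149 + 952)/952))) = 1/(-388956/(1188*617) - 1980/((1/952)*803)) = 1/(-388956/732996 - 1980/803/952) = 1/(-388956*1/732996 - 1980*952/803) = 1/(-32413/61083 - 171360/73) = 1/(-10469549029/4459059) = -4459059/10469549029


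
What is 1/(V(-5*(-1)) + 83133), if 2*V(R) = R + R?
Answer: 1/83138 ≈ 1.2028e-5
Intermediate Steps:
V(R) = R (V(R) = (R + R)/2 = (2*R)/2 = R)
1/(V(-5*(-1)) + 83133) = 1/(-5*(-1) + 83133) = 1/(5 + 83133) = 1/83138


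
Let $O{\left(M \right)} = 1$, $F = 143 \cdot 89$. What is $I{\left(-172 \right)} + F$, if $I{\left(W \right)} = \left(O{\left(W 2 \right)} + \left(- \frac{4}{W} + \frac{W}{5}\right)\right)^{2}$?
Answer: $\frac{639800551}{46225} \approx 13841.0$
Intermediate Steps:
$F = 12727$
$I{\left(W \right)} = \left(1 - \frac{4}{W} + \frac{W}{5}\right)^{2}$ ($I{\left(W \right)} = \left(1 + \left(- \frac{4}{W} + \frac{W}{5}\right)\right)^{2} = \left(1 - \frac{4}{W} + \frac{W}{5}\right)^{2}$)
$I{\left(-172 \right)} + F = \frac{\left(-20 + \left(-172\right)^{2} + 5 \left(-172\right)\right)^{2}}{25 \cdot 29584} + 12727 = \frac{1}{25} \cdot \frac{1}{29584} \left(-20 + 29584 - 860\right)^{2} + 12727 = \frac{1}{25} \cdot \frac{1}{29584} \cdot 28704^{2} + 12727 = \frac{1}{25} \cdot \frac{1}{29584} \cdot 823919616 + 12727 = \frac{51494976}{46225} + 12727 = \frac{639800551}{46225}$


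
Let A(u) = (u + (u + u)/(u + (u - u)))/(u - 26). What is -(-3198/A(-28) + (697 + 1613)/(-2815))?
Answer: 3739908/563 ≈ 6642.8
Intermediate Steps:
A(u) = (2 + u)/(-26 + u) (A(u) = (u + (2*u)/(u + 0))/(-26 + u) = (u + (2*u)/u)/(-26 + u) = (u + 2)/(-26 + u) = (2 + u)/(-26 + u))
-(-3198/A(-28) + (697 + 1613)/(-2815)) = -(-3198*(-26 - 28)/(2 - 28) + (697 + 1613)/(-2815)) = -(-3198/(-26/(-54)) + 2310*(-1/2815)) = -(-3198/((-1/54*(-26))) - 462/563) = -(-3198/13/27 - 462/563) = -(-3198*27/13 - 462/563) = -(-6642 - 462/563) = -1*(-3739908/563) = 3739908/563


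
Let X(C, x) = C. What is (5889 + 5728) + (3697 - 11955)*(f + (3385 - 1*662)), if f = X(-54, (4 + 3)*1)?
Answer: -22028985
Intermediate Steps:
f = -54
(5889 + 5728) + (3697 - 11955)*(f + (3385 - 1*662)) = (5889 + 5728) + (3697 - 11955)*(-54 + (3385 - 1*662)) = 11617 - 8258*(-54 + (3385 - 662)) = 11617 - 8258*(-54 + 2723) = 11617 - 8258*2669 = 11617 - 22040602 = -22028985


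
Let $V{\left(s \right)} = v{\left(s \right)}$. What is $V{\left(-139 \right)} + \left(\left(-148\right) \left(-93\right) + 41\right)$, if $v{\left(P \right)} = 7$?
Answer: $13812$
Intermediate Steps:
$V{\left(s \right)} = 7$
$V{\left(-139 \right)} + \left(\left(-148\right) \left(-93\right) + 41\right) = 7 + \left(\left(-148\right) \left(-93\right) + 41\right) = 7 + \left(13764 + 41\right) = 7 + 13805 = 13812$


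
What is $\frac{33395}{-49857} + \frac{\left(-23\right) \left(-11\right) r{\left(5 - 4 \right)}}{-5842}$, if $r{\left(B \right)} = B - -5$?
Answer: $- \frac{5886446}{6331839} \approx -0.92966$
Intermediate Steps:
$r{\left(B \right)} = 5 + B$ ($r{\left(B \right)} = B + 5 = 5 + B$)
$\frac{33395}{-49857} + \frac{\left(-23\right) \left(-11\right) r{\left(5 - 4 \right)}}{-5842} = \frac{33395}{-49857} + \frac{\left(-23\right) \left(-11\right) \left(5 + \left(5 - 4\right)\right)}{-5842} = 33395 \left(- \frac{1}{49857}\right) + 253 \left(5 + 1\right) \left(- \frac{1}{5842}\right) = - \frac{33395}{49857} + 253 \cdot 6 \left(- \frac{1}{5842}\right) = - \frac{33395}{49857} + 1518 \left(- \frac{1}{5842}\right) = - \frac{33395}{49857} - \frac{33}{127} = - \frac{5886446}{6331839}$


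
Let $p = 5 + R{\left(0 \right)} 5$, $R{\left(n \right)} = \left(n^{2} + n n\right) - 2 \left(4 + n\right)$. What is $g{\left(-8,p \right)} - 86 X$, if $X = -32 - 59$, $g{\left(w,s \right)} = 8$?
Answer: $7834$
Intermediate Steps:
$R{\left(n \right)} = -8 - 2 n + 2 n^{2}$ ($R{\left(n \right)} = \left(n^{2} + n^{2}\right) - \left(8 + 2 n\right) = 2 n^{2} - \left(8 + 2 n\right) = -8 - 2 n + 2 n^{2}$)
$p = -35$ ($p = 5 + \left(-8 - 0 + 2 \cdot 0^{2}\right) 5 = 5 + \left(-8 + 0 + 2 \cdot 0\right) 5 = 5 + \left(-8 + 0 + 0\right) 5 = 5 - 40 = -35$)
$X = -91$ ($X = -32 - 59 = -91$)
$g{\left(-8,p \right)} - 86 X = 8 - -7826 = 8 + 7826 = 7834$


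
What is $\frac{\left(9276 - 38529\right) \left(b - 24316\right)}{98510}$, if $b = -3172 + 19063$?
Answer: $\frac{49291305}{19702} \approx 2501.8$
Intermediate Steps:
$b = 15891$
$\frac{\left(9276 - 38529\right) \left(b - 24316\right)}{98510} = \frac{\left(9276 - 38529\right) \left(15891 - 24316\right)}{98510} = \left(-29253\right) \left(-8425\right) \frac{1}{98510} = 246456525 \cdot \frac{1}{98510} = \frac{49291305}{19702}$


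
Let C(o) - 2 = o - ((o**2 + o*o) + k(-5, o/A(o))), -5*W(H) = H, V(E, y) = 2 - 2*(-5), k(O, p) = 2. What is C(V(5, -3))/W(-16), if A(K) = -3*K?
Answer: -345/4 ≈ -86.250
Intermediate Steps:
V(E, y) = 12 (V(E, y) = 2 + 10 = 12)
W(H) = -H/5
C(o) = o - 2*o**2 (C(o) = 2 + (o - ((o**2 + o*o) + 2)) = 2 + (o - ((o**2 + o**2) + 2)) = 2 + (o - (2*o**2 + 2)) = 2 + (o - (2 + 2*o**2)) = 2 + (o + (-2 - 2*o**2)) = 2 + (-2 + o - 2*o**2) = o - 2*o**2)
C(V(5, -3))/W(-16) = (12*(1 - 2*12))/((-1/5*(-16))) = (12*(1 - 24))/(16/5) = (12*(-23))*(5/16) = -276*5/16 = -345/4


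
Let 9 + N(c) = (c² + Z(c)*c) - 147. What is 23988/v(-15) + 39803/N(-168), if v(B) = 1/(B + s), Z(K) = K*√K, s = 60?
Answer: 12109349466840577/11217969516 - 15602776*I*√42/934830793 ≈ 1.0795e+6 - 0.10817*I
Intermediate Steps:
Z(K) = K^(3/2)
N(c) = -156 + c² + c^(5/2) (N(c) = -9 + ((c² + c^(3/2)*c) - 147) = -9 + ((c² + c^(5/2)) - 147) = -9 + (-147 + c² + c^(5/2)) = -156 + c² + c^(5/2))
v(B) = 1/(60 + B) (v(B) = 1/(B + 60) = 1/(60 + B))
23988/v(-15) + 39803/N(-168) = 23988/(1/(60 - 15)) + 39803/(-156 + (-168)² + (-168)^(5/2)) = 23988/(1/45) + 39803/(-156 + 28224 + 56448*I*√42) = 23988/(1/45) + 39803/(28068 + 56448*I*√42) = 23988*45 + 39803/(28068 + 56448*I*√42) = 1079460 + 39803/(28068 + 56448*I*√42)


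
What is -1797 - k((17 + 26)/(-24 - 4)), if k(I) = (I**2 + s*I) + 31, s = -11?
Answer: -1448245/784 ≈ -1847.3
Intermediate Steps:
k(I) = 31 + I**2 - 11*I (k(I) = (I**2 - 11*I) + 31 = 31 + I**2 - 11*I)
-1797 - k((17 + 26)/(-24 - 4)) = -1797 - (31 + ((17 + 26)/(-24 - 4))**2 - 11*(17 + 26)/(-24 - 4)) = -1797 - (31 + (43/(-28))**2 - 473/(-28)) = -1797 - (31 + (43*(-1/28))**2 - 473*(-1)/28) = -1797 - (31 + (-43/28)**2 - 11*(-43/28)) = -1797 - (31 + 1849/784 + 473/28) = -1797 - 1*39397/784 = -1797 - 39397/784 = -1448245/784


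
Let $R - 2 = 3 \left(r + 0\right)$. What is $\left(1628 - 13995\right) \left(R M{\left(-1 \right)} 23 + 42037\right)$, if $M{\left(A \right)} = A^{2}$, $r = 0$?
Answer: $-520440461$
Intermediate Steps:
$R = 2$ ($R = 2 + 3 \left(0 + 0\right) = 2 + 3 \cdot 0 = 2 + 0 = 2$)
$\left(1628 - 13995\right) \left(R M{\left(-1 \right)} 23 + 42037\right) = \left(1628 - 13995\right) \left(2 \left(-1\right)^{2} \cdot 23 + 42037\right) = - 12367 \left(2 \cdot 1 \cdot 23 + 42037\right) = - 12367 \left(2 \cdot 23 + 42037\right) = - 12367 \left(46 + 42037\right) = \left(-12367\right) 42083 = -520440461$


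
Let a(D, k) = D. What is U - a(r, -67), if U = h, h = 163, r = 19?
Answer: 144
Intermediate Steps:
U = 163
U - a(r, -67) = 163 - 1*19 = 163 - 19 = 144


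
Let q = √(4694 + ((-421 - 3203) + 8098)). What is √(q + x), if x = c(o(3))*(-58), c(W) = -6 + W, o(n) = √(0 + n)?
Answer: √(348 - 58*√3 + 4*√573) ≈ 18.528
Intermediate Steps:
o(n) = √n
x = 348 - 58*√3 (x = (-6 + √3)*(-58) = 348 - 58*√3 ≈ 247.54)
q = 4*√573 (q = √(4694 + (-3624 + 8098)) = √(4694 + 4474) = √9168 = 4*√573 ≈ 95.750)
√(q + x) = √(4*√573 + (348 - 58*√3)) = √(348 - 58*√3 + 4*√573)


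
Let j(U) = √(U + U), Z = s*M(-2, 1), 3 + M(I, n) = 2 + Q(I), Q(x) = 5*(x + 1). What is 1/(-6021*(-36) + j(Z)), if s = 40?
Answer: 18063/3915263668 - I*√30/11745791004 ≈ 4.6135e-6 - 4.6631e-10*I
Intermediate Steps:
Q(x) = 5 + 5*x (Q(x) = 5*(1 + x) = 5 + 5*x)
M(I, n) = 4 + 5*I (M(I, n) = -3 + (2 + (5 + 5*I)) = -3 + (7 + 5*I) = 4 + 5*I)
Z = -240 (Z = 40*(4 + 5*(-2)) = 40*(4 - 10) = 40*(-6) = -240)
j(U) = √2*√U (j(U) = √(2*U) = √2*√U)
1/(-6021*(-36) + j(Z)) = 1/(-6021*(-36) + √2*√(-240)) = 1/(216756 + √2*(4*I*√15)) = 1/(216756 + 4*I*√30)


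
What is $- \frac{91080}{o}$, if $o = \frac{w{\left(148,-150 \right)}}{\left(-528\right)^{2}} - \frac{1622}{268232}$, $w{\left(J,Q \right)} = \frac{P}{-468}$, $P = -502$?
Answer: $\frac{39843485270544384}{2643614585} \approx 1.5072 \cdot 10^{7}$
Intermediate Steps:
$w{\left(J,Q \right)} = \frac{251}{234}$ ($w{\left(J,Q \right)} = - \frac{502}{-468} = \left(-502\right) \left(- \frac{1}{468}\right) = \frac{251}{234}$)
$o = - \frac{13218072925}{2187279604224}$ ($o = \frac{251}{234 \left(-528\right)^{2}} - \frac{1622}{268232} = \frac{251}{234 \cdot 278784} - \frac{811}{134116} = \frac{251}{234} \cdot \frac{1}{278784} - \frac{811}{134116} = \frac{251}{65235456} - \frac{811}{134116} = - \frac{13218072925}{2187279604224} \approx -0.0060432$)
$- \frac{91080}{o} = - \frac{91080}{- \frac{13218072925}{2187279604224}} = \left(-91080\right) \left(- \frac{2187279604224}{13218072925}\right) = \frac{39843485270544384}{2643614585}$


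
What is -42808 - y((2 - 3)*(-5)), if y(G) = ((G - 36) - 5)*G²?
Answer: -41908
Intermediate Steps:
y(G) = G²*(-41 + G) (y(G) = ((-36 + G) - 5)*G² = (-41 + G)*G² = G²*(-41 + G))
-42808 - y((2 - 3)*(-5)) = -42808 - ((2 - 3)*(-5))²*(-41 + (2 - 3)*(-5)) = -42808 - (-1*(-5))²*(-41 - 1*(-5)) = -42808 - 5²*(-41 + 5) = -42808 - 25*(-36) = -42808 - 1*(-900) = -42808 + 900 = -41908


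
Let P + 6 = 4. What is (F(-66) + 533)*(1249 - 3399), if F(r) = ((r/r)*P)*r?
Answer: -1429750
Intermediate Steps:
P = -2 (P = -6 + 4 = -2)
F(r) = -2*r (F(r) = ((r/r)*(-2))*r = (1*(-2))*r = -2*r)
(F(-66) + 533)*(1249 - 3399) = (-2*(-66) + 533)*(1249 - 3399) = (132 + 533)*(-2150) = 665*(-2150) = -1429750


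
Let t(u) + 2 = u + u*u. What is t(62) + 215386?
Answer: 219290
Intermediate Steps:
t(u) = -2 + u + u² (t(u) = -2 + (u + u*u) = -2 + (u + u²) = -2 + u + u²)
t(62) + 215386 = (-2 + 62 + 62²) + 215386 = (-2 + 62 + 3844) + 215386 = 3904 + 215386 = 219290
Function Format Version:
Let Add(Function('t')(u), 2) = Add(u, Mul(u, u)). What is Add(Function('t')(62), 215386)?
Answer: 219290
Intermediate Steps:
Function('t')(u) = Add(-2, u, Pow(u, 2)) (Function('t')(u) = Add(-2, Add(u, Mul(u, u))) = Add(-2, Add(u, Pow(u, 2))) = Add(-2, u, Pow(u, 2)))
Add(Function('t')(62), 215386) = Add(Add(-2, 62, Pow(62, 2)), 215386) = Add(Add(-2, 62, 3844), 215386) = Add(3904, 215386) = 219290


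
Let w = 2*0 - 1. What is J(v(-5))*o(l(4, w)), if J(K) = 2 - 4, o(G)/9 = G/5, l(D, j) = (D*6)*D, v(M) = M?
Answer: -1728/5 ≈ -345.60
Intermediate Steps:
w = -1 (w = 0 - 1 = -1)
l(D, j) = 6*D² (l(D, j) = (6*D)*D = 6*D²)
o(G) = 9*G/5 (o(G) = 9*(G/5) = 9*G/5)
J(K) = -2
J(v(-5))*o(l(4, w)) = -18*6*4²/5 = -18*6*16/5 = -18*96/5 = -2*864/5 = -1728/5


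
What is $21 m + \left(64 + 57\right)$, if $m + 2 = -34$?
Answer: $-635$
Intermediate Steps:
$m = -36$ ($m = -2 - 34 = -36$)
$21 m + \left(64 + 57\right) = 21 \left(-36\right) + \left(64 + 57\right) = -756 + 121 = -635$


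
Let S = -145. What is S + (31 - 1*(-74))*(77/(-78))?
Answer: -6465/26 ≈ -248.65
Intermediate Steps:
S + (31 - 1*(-74))*(77/(-78)) = -145 + (31 - 1*(-74))*(77/(-78)) = -145 + (31 + 74)*(77*(-1/78)) = -145 + 105*(-77/78) = -145 - 2695/26 = -6465/26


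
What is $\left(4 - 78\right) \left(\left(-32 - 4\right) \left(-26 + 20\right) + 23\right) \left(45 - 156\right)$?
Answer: $1963146$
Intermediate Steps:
$\left(4 - 78\right) \left(\left(-32 - 4\right) \left(-26 + 20\right) + 23\right) \left(45 - 156\right) = - 74 \left(\left(-36\right) \left(-6\right) + 23\right) \left(-111\right) = - 74 \left(216 + 23\right) \left(-111\right) = \left(-74\right) 239 \left(-111\right) = \left(-17686\right) \left(-111\right) = 1963146$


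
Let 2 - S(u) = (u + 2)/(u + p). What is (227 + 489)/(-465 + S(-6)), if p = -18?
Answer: -4296/2779 ≈ -1.5459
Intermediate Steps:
S(u) = 2 - (2 + u)/(-18 + u) (S(u) = 2 - (u + 2)/(u - 18) = 2 - (2 + u)/(-18 + u))
(227 + 489)/(-465 + S(-6)) = (227 + 489)/(-465 + (-38 - 6)/(-18 - 6)) = 716/(-465 - 44/(-24)) = 716/(-465 - 1/24*(-44)) = 716/(-465 + 11/6) = 716/(-2779/6) = 716*(-6/2779) = -4296/2779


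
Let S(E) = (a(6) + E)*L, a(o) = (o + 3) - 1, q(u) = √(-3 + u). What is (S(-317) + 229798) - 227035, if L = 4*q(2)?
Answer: 2763 - 1236*I ≈ 2763.0 - 1236.0*I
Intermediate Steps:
L = 4*I (L = 4*√(-3 + 2) = 4*√(-1) = 4*I ≈ 4.0*I)
a(o) = 2 + o (a(o) = (3 + o) - 1 = 2 + o)
S(E) = 4*I*(8 + E) (S(E) = ((2 + 6) + E)*(4*I) = (8 + E)*(4*I) = 4*I*(8 + E))
(S(-317) + 229798) - 227035 = (4*I*(8 - 317) + 229798) - 227035 = (4*I*(-309) + 229798) - 227035 = (-1236*I + 229798) - 227035 = (229798 - 1236*I) - 227035 = 2763 - 1236*I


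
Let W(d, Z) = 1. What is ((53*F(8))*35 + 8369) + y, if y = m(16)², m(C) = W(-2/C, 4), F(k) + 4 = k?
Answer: 15790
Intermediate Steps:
F(k) = -4 + k
m(C) = 1
y = 1 (y = 1² = 1)
((53*F(8))*35 + 8369) + y = ((53*(-4 + 8))*35 + 8369) + 1 = ((53*4)*35 + 8369) + 1 = (212*35 + 8369) + 1 = (7420 + 8369) + 1 = 15789 + 1 = 15790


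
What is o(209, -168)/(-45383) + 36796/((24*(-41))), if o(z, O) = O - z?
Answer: -32106575/858786 ≈ -37.386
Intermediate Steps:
o(209, -168)/(-45383) + 36796/((24*(-41))) = (-168 - 1*209)/(-45383) + 36796/((24*(-41))) = (-168 - 209)*(-1/45383) + 36796/(-984) = -377*(-1/45383) + 36796*(-1/984) = 29/3491 - 9199/246 = -32106575/858786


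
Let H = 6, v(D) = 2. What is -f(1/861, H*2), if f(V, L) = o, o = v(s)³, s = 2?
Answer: -8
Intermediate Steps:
o = 8 (o = 2³ = 8)
f(V, L) = 8
-f(1/861, H*2) = -1*8 = -8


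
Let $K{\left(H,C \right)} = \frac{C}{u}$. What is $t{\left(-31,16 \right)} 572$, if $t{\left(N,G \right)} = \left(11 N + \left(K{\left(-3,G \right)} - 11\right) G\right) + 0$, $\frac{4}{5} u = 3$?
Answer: $- \frac{3850132}{15} \approx -2.5668 \cdot 10^{5}$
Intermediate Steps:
$u = \frac{15}{4}$ ($u = \frac{5}{4} \cdot 3 = \frac{15}{4} \approx 3.75$)
$K{\left(H,C \right)} = \frac{4 C}{15}$ ($K{\left(H,C \right)} = \frac{C}{\frac{15}{4}} = C \frac{4}{15} = \frac{4 C}{15}$)
$t{\left(N,G \right)} = 11 N + G \left(-11 + \frac{4 G}{15}\right)$ ($t{\left(N,G \right)} = \left(11 N + \left(\frac{4 G}{15} - 11\right) G\right) + 0 = \left(11 N + \left(-11 + \frac{4 G}{15}\right) G\right) + 0 = \left(11 N + G \left(-11 + \frac{4 G}{15}\right)\right) + 0 = 11 N + G \left(-11 + \frac{4 G}{15}\right)$)
$t{\left(-31,16 \right)} 572 = \left(\left(-11\right) 16 + 11 \left(-31\right) + \frac{4 \cdot 16^{2}}{15}\right) 572 = \left(-176 - 341 + \frac{4}{15} \cdot 256\right) 572 = \left(-176 - 341 + \frac{1024}{15}\right) 572 = \left(- \frac{6731}{15}\right) 572 = - \frac{3850132}{15}$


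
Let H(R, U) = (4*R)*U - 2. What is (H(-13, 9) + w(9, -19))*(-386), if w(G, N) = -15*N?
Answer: 71410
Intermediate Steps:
H(R, U) = -2 + 4*R*U (H(R, U) = 4*R*U - 2 = -2 + 4*R*U)
(H(-13, 9) + w(9, -19))*(-386) = ((-2 + 4*(-13)*9) - 15*(-19))*(-386) = ((-2 - 468) + 285)*(-386) = (-470 + 285)*(-386) = -185*(-386) = 71410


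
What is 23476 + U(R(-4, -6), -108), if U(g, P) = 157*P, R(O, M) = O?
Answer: 6520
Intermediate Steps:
23476 + U(R(-4, -6), -108) = 23476 + 157*(-108) = 23476 - 16956 = 6520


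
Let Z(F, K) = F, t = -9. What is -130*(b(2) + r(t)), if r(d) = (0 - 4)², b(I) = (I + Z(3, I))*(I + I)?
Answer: -4680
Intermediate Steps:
b(I) = 2*I*(3 + I) (b(I) = (I + 3)*(I + I) = (3 + I)*(2*I) = 2*I*(3 + I))
r(d) = 16 (r(d) = (-4)² = 16)
-130*(b(2) + r(t)) = -130*(2*2*(3 + 2) + 16) = -130*(2*2*5 + 16) = -130*(20 + 16) = -130*36 = -4680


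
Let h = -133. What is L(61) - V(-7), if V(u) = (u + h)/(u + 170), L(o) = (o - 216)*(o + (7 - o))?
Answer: -176715/163 ≈ -1084.1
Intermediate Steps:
L(o) = -1512 + 7*o (L(o) = (-216 + o)*7 = -1512 + 7*o)
V(u) = (-133 + u)/(170 + u) (V(u) = (u - 133)/(u + 170) = (-133 + u)/(170 + u))
L(61) - V(-7) = (-1512 + 7*61) - (-133 - 7)/(170 - 7) = (-1512 + 427) - (-140)/163 = -1085 - (-140)/163 = -1085 - 1*(-140/163) = -1085 + 140/163 = -176715/163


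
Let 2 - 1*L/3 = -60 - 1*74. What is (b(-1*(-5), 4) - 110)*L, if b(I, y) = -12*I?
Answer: -69360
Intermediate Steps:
L = 408 (L = 6 - 3*(-60 - 1*74) = 6 - 3*(-60 - 74) = 6 - 3*(-134) = 6 + 402 = 408)
(b(-1*(-5), 4) - 110)*L = (-(-12)*(-5) - 110)*408 = (-12*5 - 110)*408 = (-60 - 110)*408 = -170*408 = -69360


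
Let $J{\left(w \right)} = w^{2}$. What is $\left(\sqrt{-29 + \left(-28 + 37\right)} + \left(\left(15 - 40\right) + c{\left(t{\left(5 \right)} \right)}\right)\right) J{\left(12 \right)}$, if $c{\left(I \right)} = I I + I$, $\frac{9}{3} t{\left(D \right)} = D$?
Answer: $-2960 + 288 i \sqrt{5} \approx -2960.0 + 643.99 i$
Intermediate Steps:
$t{\left(D \right)} = \frac{D}{3}$
$c{\left(I \right)} = I + I^{2}$ ($c{\left(I \right)} = I^{2} + I = I + I^{2}$)
$\left(\sqrt{-29 + \left(-28 + 37\right)} + \left(\left(15 - 40\right) + c{\left(t{\left(5 \right)} \right)}\right)\right) J{\left(12 \right)} = \left(\sqrt{-29 + \left(-28 + 37\right)} + \left(\left(15 - 40\right) + \frac{1}{3} \cdot 5 \left(1 + \frac{1}{3} \cdot 5\right)\right)\right) 12^{2} = \left(\sqrt{-29 + 9} - \left(25 - \frac{5 \left(1 + \frac{5}{3}\right)}{3}\right)\right) 144 = \left(\sqrt{-20} + \left(-25 + \frac{5}{3} \cdot \frac{8}{3}\right)\right) 144 = \left(2 i \sqrt{5} + \left(-25 + \frac{40}{9}\right)\right) 144 = \left(2 i \sqrt{5} - \frac{185}{9}\right) 144 = \left(- \frac{185}{9} + 2 i \sqrt{5}\right) 144 = -2960 + 288 i \sqrt{5}$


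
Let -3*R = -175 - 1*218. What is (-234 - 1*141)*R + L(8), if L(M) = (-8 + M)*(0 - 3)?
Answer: -49125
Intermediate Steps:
L(M) = 24 - 3*M (L(M) = (-8 + M)*(-3) = 24 - 3*M)
R = 131 (R = -(-175 - 1*218)/3 = -(-175 - 218)/3 = -⅓*(-393) = 131)
(-234 - 1*141)*R + L(8) = (-234 - 1*141)*131 + (24 - 3*8) = (-234 - 141)*131 + (24 - 24) = -375*131 + 0 = -49125 + 0 = -49125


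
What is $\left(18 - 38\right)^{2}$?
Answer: $400$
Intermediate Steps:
$\left(18 - 38\right)^{2} = \left(-20\right)^{2} = 400$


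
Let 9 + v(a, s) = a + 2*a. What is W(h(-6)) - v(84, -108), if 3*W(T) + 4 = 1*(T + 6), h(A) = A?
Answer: -733/3 ≈ -244.33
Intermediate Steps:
v(a, s) = -9 + 3*a (v(a, s) = -9 + (a + 2*a) = -9 + 3*a)
W(T) = ⅔ + T/3 (W(T) = -4/3 + (1*(T + 6))/3 = -4/3 + (1*(6 + T))/3 = -4/3 + (6 + T)/3 = -4/3 + (2 + T/3) = ⅔ + T/3)
W(h(-6)) - v(84, -108) = (⅔ + (⅓)*(-6)) - (-9 + 3*84) = (⅔ - 2) - (-9 + 252) = -4/3 - 1*243 = -4/3 - 243 = -733/3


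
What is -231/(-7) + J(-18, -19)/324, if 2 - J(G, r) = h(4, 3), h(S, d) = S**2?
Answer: 5339/162 ≈ 32.957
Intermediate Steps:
J(G, r) = -14 (J(G, r) = 2 - 1*4**2 = 2 - 1*16 = 2 - 16 = -14)
-231/(-7) + J(-18, -19)/324 = -231/(-7) - 14/324 = -231*(-1/7) - 14*1/324 = 33 - 7/162 = 5339/162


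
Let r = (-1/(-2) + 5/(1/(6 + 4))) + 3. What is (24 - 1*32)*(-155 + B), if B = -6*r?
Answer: 3808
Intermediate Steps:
r = 107/2 (r = (-1*(-½) + 5/(1/10)) + 3 = (½ + 5/(⅒)) + 3 = (½ + 5*10) + 3 = (½ + 50) + 3 = 101/2 + 3 = 107/2 ≈ 53.500)
B = -321 (B = -6*107/2 = -321)
(24 - 1*32)*(-155 + B) = (24 - 1*32)*(-155 - 321) = (24 - 32)*(-476) = -8*(-476) = 3808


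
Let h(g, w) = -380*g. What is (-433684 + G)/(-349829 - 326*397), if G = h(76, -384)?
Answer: 462564/479251 ≈ 0.96518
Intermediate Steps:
G = -28880 (G = -380*76 = -28880)
(-433684 + G)/(-349829 - 326*397) = (-433684 - 28880)/(-349829 - 326*397) = -462564/(-349829 - 129422) = -462564/(-479251) = -462564*(-1/479251) = 462564/479251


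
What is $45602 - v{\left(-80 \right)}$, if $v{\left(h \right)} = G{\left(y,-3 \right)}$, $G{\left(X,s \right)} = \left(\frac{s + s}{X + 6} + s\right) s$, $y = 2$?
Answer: $\frac{182363}{4} \approx 45591.0$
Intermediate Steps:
$G{\left(X,s \right)} = s \left(s + \frac{2 s}{6 + X}\right)$ ($G{\left(X,s \right)} = \left(\frac{2 s}{6 + X} + s\right) s = \left(s + \frac{2 s}{6 + X}\right) s = s \left(s + \frac{2 s}{6 + X}\right)$)
$v{\left(h \right)} = \frac{45}{4}$ ($v{\left(h \right)} = \frac{\left(-3\right)^{2} \left(8 + 2\right)}{6 + 2} = 9 \cdot \frac{1}{8} \cdot 10 = \frac{45}{4}$)
$45602 - v{\left(-80 \right)} = 45602 - \frac{45}{4} = \frac{182363}{4}$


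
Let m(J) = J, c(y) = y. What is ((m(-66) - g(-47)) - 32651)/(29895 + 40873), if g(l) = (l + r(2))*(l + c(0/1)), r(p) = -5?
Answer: -35161/70768 ≈ -0.49685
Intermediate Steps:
g(l) = l*(-5 + l) (g(l) = (l - 5)*(l + 0/1) = (-5 + l)*(l + 0*1) = (-5 + l)*(l + 0) = (-5 + l)*l = l*(-5 + l))
((m(-66) - g(-47)) - 32651)/(29895 + 40873) = ((-66 - (-47)*(-5 - 47)) - 32651)/(29895 + 40873) = ((-66 - (-47)*(-52)) - 32651)/70768 = ((-66 - 1*2444) - 32651)*(1/70768) = ((-66 - 2444) - 32651)*(1/70768) = (-2510 - 32651)*(1/70768) = -35161*1/70768 = -35161/70768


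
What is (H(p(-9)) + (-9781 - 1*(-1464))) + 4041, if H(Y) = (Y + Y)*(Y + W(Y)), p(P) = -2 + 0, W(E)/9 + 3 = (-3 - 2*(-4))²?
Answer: -5060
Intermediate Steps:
W(E) = 198 (W(E) = -27 + 9*(-3 - 2*(-4))² = -27 + 9*(-3 + 8)² = -27 + 9*5² = -27 + 9*25 = -27 + 225 = 198)
p(P) = -2
H(Y) = 2*Y*(198 + Y) (H(Y) = (Y + Y)*(Y + 198) = (2*Y)*(198 + Y) = 2*Y*(198 + Y))
(H(p(-9)) + (-9781 - 1*(-1464))) + 4041 = (2*(-2)*(198 - 2) + (-9781 - 1*(-1464))) + 4041 = (2*(-2)*196 + (-9781 + 1464)) + 4041 = (-784 - 8317) + 4041 = -9101 + 4041 = -5060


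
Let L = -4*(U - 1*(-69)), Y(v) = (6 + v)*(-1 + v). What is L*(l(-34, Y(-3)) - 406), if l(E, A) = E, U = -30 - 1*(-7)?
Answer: 80960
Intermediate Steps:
U = -23 (U = -30 + 7 = -23)
Y(v) = (-1 + v)*(6 + v)
L = -184 (L = -4*(-23 - 1*(-69)) = -4*(-23 + 69) = -4*46 = -184)
L*(l(-34, Y(-3)) - 406) = -184*(-34 - 406) = -184*(-440) = 80960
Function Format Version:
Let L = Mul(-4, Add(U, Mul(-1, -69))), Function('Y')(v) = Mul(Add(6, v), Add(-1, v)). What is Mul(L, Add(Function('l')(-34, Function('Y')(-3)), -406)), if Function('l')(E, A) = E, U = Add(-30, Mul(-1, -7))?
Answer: 80960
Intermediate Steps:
U = -23 (U = Add(-30, 7) = -23)
Function('Y')(v) = Mul(Add(-1, v), Add(6, v))
L = -184 (L = Mul(-4, Add(-23, Mul(-1, -69))) = Mul(-4, Add(-23, 69)) = Mul(-4, 46) = -184)
Mul(L, Add(Function('l')(-34, Function('Y')(-3)), -406)) = Mul(-184, Add(-34, -406)) = Mul(-184, -440) = 80960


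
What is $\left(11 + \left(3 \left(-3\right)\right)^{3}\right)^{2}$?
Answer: $515524$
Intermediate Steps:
$\left(11 + \left(3 \left(-3\right)\right)^{3}\right)^{2} = \left(11 + \left(-9\right)^{3}\right)^{2} = \left(11 - 729\right)^{2} = \left(-718\right)^{2} = 515524$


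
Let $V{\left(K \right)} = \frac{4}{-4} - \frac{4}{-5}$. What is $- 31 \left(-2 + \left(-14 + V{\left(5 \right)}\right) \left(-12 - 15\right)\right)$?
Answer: $- \frac{59117}{5} \approx -11823.0$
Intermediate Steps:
$V{\left(K \right)} = - \frac{1}{5}$ ($V{\left(K \right)} = 4 \left(- \frac{1}{4}\right) - - \frac{4}{5} = -1 + \frac{4}{5} = - \frac{1}{5}$)
$- 31 \left(-2 + \left(-14 + V{\left(5 \right)}\right) \left(-12 - 15\right)\right) = - 31 \left(-2 + \left(-14 - \frac{1}{5}\right) \left(-12 - 15\right)\right) = - 31 \left(-2 - - \frac{1917}{5}\right) = - 31 \left(-2 + \frac{1917}{5}\right) = \left(-31\right) \frac{1907}{5} = - \frac{59117}{5}$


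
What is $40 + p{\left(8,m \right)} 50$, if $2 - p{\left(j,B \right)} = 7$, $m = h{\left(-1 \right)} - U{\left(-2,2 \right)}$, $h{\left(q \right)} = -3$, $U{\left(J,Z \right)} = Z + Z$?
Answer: $-210$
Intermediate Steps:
$U{\left(J,Z \right)} = 2 Z$
$m = -7$ ($m = -3 - 2 \cdot 2 = -3 - 4 = -7$)
$p{\left(j,B \right)} = -5$ ($p{\left(j,B \right)} = 2 - 7 = -5$)
$40 + p{\left(8,m \right)} 50 = 40 - 250 = -210$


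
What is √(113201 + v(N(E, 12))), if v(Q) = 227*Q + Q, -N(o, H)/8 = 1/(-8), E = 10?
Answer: √113429 ≈ 336.79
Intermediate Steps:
N(o, H) = 1 (N(o, H) = -8/(-8) = -8*(-⅛) = 1)
v(Q) = 228*Q
√(113201 + v(N(E, 12))) = √(113201 + 228*1) = √(113201 + 228) = √113429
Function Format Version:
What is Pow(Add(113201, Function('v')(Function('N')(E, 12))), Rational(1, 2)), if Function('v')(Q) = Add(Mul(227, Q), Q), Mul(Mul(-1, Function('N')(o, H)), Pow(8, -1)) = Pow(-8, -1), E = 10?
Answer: Pow(113429, Rational(1, 2)) ≈ 336.79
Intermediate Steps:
Function('N')(o, H) = 1 (Function('N')(o, H) = Mul(-8, Pow(-8, -1)) = Mul(-8, Rational(-1, 8)) = 1)
Function('v')(Q) = Mul(228, Q)
Pow(Add(113201, Function('v')(Function('N')(E, 12))), Rational(1, 2)) = Pow(Add(113201, Mul(228, 1)), Rational(1, 2)) = Pow(Add(113201, 228), Rational(1, 2)) = Pow(113429, Rational(1, 2))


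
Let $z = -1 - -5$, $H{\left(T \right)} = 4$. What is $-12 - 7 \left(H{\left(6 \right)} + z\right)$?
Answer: $-68$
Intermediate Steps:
$z = 4$ ($z = -1 + 5 = 4$)
$-12 - 7 \left(H{\left(6 \right)} + z\right) = -12 - 7 \left(4 + 4\right) = -12 - 56 = -68$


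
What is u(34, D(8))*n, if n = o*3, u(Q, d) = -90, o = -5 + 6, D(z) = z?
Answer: -270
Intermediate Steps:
o = 1
n = 3 (n = 1*3 = 3)
u(34, D(8))*n = -90*3 = -270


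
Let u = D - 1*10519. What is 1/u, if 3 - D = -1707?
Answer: -1/8809 ≈ -0.00011352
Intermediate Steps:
D = 1710 (D = 3 - 1*(-1707) = 3 + 1707 = 1710)
u = -8809 (u = 1710 - 1*10519 = 1710 - 10519 = -8809)
1/u = 1/(-8809) = -1/8809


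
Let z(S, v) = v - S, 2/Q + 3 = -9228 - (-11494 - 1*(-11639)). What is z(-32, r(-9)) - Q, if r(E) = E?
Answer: 107825/4688 ≈ 23.000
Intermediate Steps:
Q = -1/4688 (Q = 2/(-3 + (-9228 - (-11494 - 1*(-11639)))) = 2/(-3 + (-9228 - (-11494 + 11639))) = 2/(-3 + (-9228 - 1*145)) = 2/(-3 + (-9228 - 145)) = 2/(-3 - 9373) = 2/(-9376) = 2*(-1/9376) = -1/4688 ≈ -0.00021331)
z(-32, r(-9)) - Q = (-9 - 1*(-32)) - 1*(-1/4688) = (-9 + 32) + 1/4688 = 23 + 1/4688 = 107825/4688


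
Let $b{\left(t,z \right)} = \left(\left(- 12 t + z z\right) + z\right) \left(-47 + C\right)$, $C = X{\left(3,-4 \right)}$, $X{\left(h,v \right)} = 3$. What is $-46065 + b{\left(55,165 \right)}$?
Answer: $-1222185$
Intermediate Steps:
$C = 3$
$b{\left(t,z \right)} = - 44 z - 44 z^{2} + 528 t$ ($b{\left(t,z \right)} = \left(\left(- 12 t + z z\right) + z\right) \left(-47 + 3\right) = \left(\left(- 12 t + z^{2}\right) + z\right) \left(-44\right) = \left(\left(z^{2} - 12 t\right) + z\right) \left(-44\right) = \left(z + z^{2} - 12 t\right) \left(-44\right) = - 44 z - 44 z^{2} + 528 t$)
$-46065 + b{\left(55,165 \right)} = -46065 - \left(-21780 + 1197900\right) = -46065 - 1176120 = -1222185$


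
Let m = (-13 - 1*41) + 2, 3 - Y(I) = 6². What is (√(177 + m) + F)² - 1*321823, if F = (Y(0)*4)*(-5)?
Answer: 113902 + 6600*√5 ≈ 1.2866e+5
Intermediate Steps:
Y(I) = -33 (Y(I) = 3 - 1*6² = 3 - 1*36 = 3 - 36 = -33)
m = -52 (m = (-13 - 41) + 2 = -54 + 2 = -52)
F = 660 (F = -33*4*(-5) = -132*(-5) = 660)
(√(177 + m) + F)² - 1*321823 = (√(177 - 52) + 660)² - 1*321823 = (√125 + 660)² - 321823 = (5*√5 + 660)² - 321823 = (660 + 5*√5)² - 321823 = -321823 + (660 + 5*√5)²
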